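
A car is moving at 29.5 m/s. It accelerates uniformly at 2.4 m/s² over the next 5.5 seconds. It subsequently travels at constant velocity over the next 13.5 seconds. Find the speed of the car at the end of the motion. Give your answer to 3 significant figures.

Phase 1 (accelerating): v₀ = 29.5 m/s, a = 2.4 m/s².
v = v₀ + at = 29.5 + (2.4)(5.5) = 42.7 m/s
Δx = v₀t + ½at² = 29.5·5.5 + 0.5·2.4·5.5² = 199 m

Phase 2 (constant speed): v₀ = 42.7 m/s, a = 0 m/s².
v = v₀ + at = 42.7 + (0)(13.5) = 42.7 m/s
Δx = v₀t + ½at² = 42.7·13.5 + 0.5·0·13.5² = 576 m
Final speed = 42.7 m/s

42.7 m/s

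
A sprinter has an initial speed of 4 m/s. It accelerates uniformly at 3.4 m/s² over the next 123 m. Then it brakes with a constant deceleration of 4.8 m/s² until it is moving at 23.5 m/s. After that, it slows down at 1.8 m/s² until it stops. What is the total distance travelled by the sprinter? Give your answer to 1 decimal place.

Phase 1 (accelerating): v₀ = 4.00 m/s, a = 3.4 m/s².
v² = v₀² + 2aΔx = 4.00² + 2·3.4·123 = 852 → v = 29.2 m/s
t = (v − v₀)/a = (29.2 − 4.00)/3.4 = 7.41 s

Phase 2 (decelerating): v₀ = 29.2 m/s, a = -4.8 m/s².
v = v₀ + at → t = (23.5 − 29.2) / -4.8 = 1.19 s
v² = v₀² + 2aΔx → Δx = (23.5² − 29.2²)/(2·-4.8) = 31.3 m

Phase 3 (decelerating): v₀ = 23.5 m/s, a = -1.8 m/s².
v = v₀ + at → t = (0 − 23.5) / -1.8 = 13.1 s
v² = v₀² + 2aΔx → Δx = (0² − 23.5²)/(2·-1.8) = 153 m
Total distance = 123 + 31.3 + 153 = 308 m

307.7 m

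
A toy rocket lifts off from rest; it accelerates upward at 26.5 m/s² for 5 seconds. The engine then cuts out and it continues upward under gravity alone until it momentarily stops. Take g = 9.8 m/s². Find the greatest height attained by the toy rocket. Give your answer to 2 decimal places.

Phase 1 (powered ascent): v₀ = 0 m/s, a = 26.5 m/s².
v = v₀ + at = 0 + (26.5)(5) = 132 m/s
Δx = v₀t + ½at² = 0·5 + 0.5·26.5·5² = 331 m

Phase 2 (coasting upward): v₀ = 132 m/s, a = -9.8 m/s².
v = v₀ + at → t = (0 − 132) / -9.8 = 13.5 s
v² = v₀² + 2aΔx → Δx = (0² − 132²)/(2·-9.8) = 896 m
Maximum height = 331 + 896 = 1230 m

1226.98 m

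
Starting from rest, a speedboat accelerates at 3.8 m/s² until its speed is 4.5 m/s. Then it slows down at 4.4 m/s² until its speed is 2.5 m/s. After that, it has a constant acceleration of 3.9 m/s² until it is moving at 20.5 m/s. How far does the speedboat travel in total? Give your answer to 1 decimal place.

57.3 m

Phase 1 (accelerating): v₀ = 0 m/s, a = 3.8 m/s².
v = v₀ + at → t = (4.5 − 0) / 3.8 = 1.18 s
v² = v₀² + 2aΔx → Δx = (4.5² − 0²)/(2·3.8) = 2.66 m

Phase 2 (decelerating): v₀ = 4.50 m/s, a = -4.4 m/s².
v = v₀ + at → t = (2.5 − 4.50) / -4.4 = 0.455 s
v² = v₀² + 2aΔx → Δx = (2.5² − 4.50²)/(2·-4.4) = 1.59 m

Phase 3 (accelerating): v₀ = 2.50 m/s, a = 3.9 m/s².
v = v₀ + at → t = (20.5 − 2.50) / 3.9 = 4.62 s
v² = v₀² + 2aΔx → Δx = (20.5² − 2.50²)/(2·3.9) = 53.1 m
Total distance = 2.66 + 1.59 + 53.1 = 57.3 m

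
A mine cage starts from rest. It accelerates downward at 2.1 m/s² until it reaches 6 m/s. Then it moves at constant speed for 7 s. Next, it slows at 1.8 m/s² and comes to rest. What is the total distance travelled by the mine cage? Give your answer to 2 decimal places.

60.57 m

Phase 1 (accelerating): v₀ = 0 m/s, a = 2.1 m/s².
v = v₀ + at → t = (6 − 0) / 2.1 = 2.86 s
v² = v₀² + 2aΔx → Δx = (6² − 0²)/(2·2.1) = 8.57 m

Phase 2 (constant speed): v₀ = 6.00 m/s, a = 0 m/s².
v = v₀ + at = 6.00 + (0)(7) = 6.00 m/s
Δx = v₀t + ½at² = 6.00·7 + 0.5·0·7² = 42.0 m

Phase 3 (decelerating): v₀ = 6.00 m/s, a = -1.8 m/s².
v = v₀ + at → t = (0 − 6.00) / -1.8 = 3.33 s
v² = v₀² + 2aΔx → Δx = (0² − 6.00²)/(2·-1.8) = 10.0 m
Total distance = 8.57 + 42.0 + 10.0 = 60.6 m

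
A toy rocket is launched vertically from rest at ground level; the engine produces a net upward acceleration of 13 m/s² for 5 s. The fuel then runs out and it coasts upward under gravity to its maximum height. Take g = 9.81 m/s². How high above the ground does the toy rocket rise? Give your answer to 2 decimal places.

377.84 m

Phase 1 (powered ascent): v₀ = 0 m/s, a = 13 m/s².
v = v₀ + at = 0 + (13)(5) = 65.0 m/s
Δx = v₀t + ½at² = 0·5 + 0.5·13·5² = 162 m

Phase 2 (coasting upward): v₀ = 65.0 m/s, a = -9.81 m/s².
v = v₀ + at → t = (0 − 65.0) / -9.81 = 6.63 s
v² = v₀² + 2aΔx → Δx = (0² − 65.0²)/(2·-9.81) = 215 m
Maximum height = 162 + 215 = 378 m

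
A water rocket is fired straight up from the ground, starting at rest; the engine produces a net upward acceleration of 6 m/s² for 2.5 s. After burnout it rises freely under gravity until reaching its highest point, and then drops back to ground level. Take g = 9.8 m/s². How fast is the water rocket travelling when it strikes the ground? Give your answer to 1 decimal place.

24.3 m/s

Phase 1 (powered ascent): v₀ = 0 m/s, a = 6 m/s².
v = v₀ + at = 0 + (6)(2.5) = 15.0 m/s
Δx = v₀t + ½at² = 0·2.5 + 0.5·6·2.5² = 18.8 m

Phase 2 (coasting upward): v₀ = 15.0 m/s, a = -9.8 m/s².
v = v₀ + at → t = (0 − 15.0) / -9.8 = 1.53 s
v² = v₀² + 2aΔx → Δx = (0² − 15.0²)/(2·-9.8) = 11.5 m

Phase 3 (free fall): v₀ = 0 m/s, a = -9.8 m/s².
Falls 30.2 m from rest: t = √(2·30.2/9.8) = 2.48 s; v = g·t = 24.3 m/s.
Impact speed = 24.3 m/s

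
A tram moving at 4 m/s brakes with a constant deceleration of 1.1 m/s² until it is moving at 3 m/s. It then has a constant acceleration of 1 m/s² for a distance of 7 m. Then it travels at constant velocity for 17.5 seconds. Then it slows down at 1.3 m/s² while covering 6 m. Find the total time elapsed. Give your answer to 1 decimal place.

Phase 1 (decelerating): v₀ = 4.00 m/s, a = -1.1 m/s².
v = v₀ + at → t = (3 − 4.00) / -1.1 = 0.909 s
v² = v₀² + 2aΔx → Δx = (3² − 4.00²)/(2·-1.1) = 3.18 m

Phase 2 (accelerating): v₀ = 3.00 m/s, a = 1 m/s².
v² = v₀² + 2aΔx = 3.00² + 2·1·7 = 23.0 → v = 4.80 m/s
t = (v − v₀)/a = (4.80 − 3.00)/1 = 1.80 s

Phase 3 (constant speed): v₀ = 4.80 m/s, a = 0 m/s².
v = v₀ + at = 4.80 + (0)(17.5) = 4.80 m/s
Δx = v₀t + ½at² = 4.80·17.5 + 0.5·0·17.5² = 83.9 m

Phase 4 (decelerating): v₀ = 4.80 m/s, a = -1.3 m/s².
v² = v₀² + 2aΔx = 4.80² + 2·-1.3·6 = 7.40 → v = 2.72 m/s
t = (v − v₀)/a = (2.72 − 4.80)/-1.3 = 1.60 s
Total time = 0.909 + 1.80 + 17.5 + 1.60 = 21.8 s

21.8 s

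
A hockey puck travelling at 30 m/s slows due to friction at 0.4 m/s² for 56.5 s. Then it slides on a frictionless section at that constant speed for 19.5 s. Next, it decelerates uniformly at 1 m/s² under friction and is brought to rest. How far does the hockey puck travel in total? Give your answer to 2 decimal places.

Phase 1 (decelerating): v₀ = 30.0 m/s, a = -0.4 m/s².
v = v₀ + at = 30.0 + (-0.4)(56.5) = 7.40 m/s
Δx = v₀t + ½at² = 30.0·56.5 + 0.5·-0.4·56.5² = 1060 m

Phase 2 (constant speed): v₀ = 7.40 m/s, a = 0 m/s².
v = v₀ + at = 7.40 + (0)(19.5) = 7.40 m/s
Δx = v₀t + ½at² = 7.40·19.5 + 0.5·0·19.5² = 144 m

Phase 3 (decelerating): v₀ = 7.40 m/s, a = -1 m/s².
v = v₀ + at → t = (0 − 7.40) / -1 = 7.40 s
v² = v₀² + 2aΔx → Δx = (0² − 7.40²)/(2·-1) = 27.4 m
Total distance = 1060 + 144 + 27.4 = 1230 m

1228.23 m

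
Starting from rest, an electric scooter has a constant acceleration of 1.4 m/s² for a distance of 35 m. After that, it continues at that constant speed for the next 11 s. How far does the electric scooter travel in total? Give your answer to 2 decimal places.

Phase 1 (accelerating): v₀ = 0 m/s, a = 1.4 m/s².
v² = v₀² + 2aΔx = 0² + 2·1.4·35 = 98.0 → v = 9.90 m/s
t = (v − v₀)/a = (9.90 − 0)/1.4 = 7.07 s

Phase 2 (constant speed): v₀ = 9.90 m/s, a = 0 m/s².
v = v₀ + at = 9.90 + (0)(11) = 9.90 m/s
Δx = v₀t + ½at² = 9.90·11 + 0.5·0·11² = 109 m
Total distance = 35.0 + 109 = 144 m

143.89 m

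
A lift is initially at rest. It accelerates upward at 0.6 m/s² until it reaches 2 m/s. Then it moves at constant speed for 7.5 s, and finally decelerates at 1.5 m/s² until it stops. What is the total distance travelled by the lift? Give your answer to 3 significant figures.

19.7 m

Phase 1 (accelerating): v₀ = 0 m/s, a = 0.6 m/s².
v = v₀ + at → t = (2 − 0) / 0.6 = 3.33 s
v² = v₀² + 2aΔx → Δx = (2² − 0²)/(2·0.6) = 3.33 m

Phase 2 (constant speed): v₀ = 2.00 m/s, a = 0 m/s².
v = v₀ + at = 2.00 + (0)(7.5) = 2.00 m/s
Δx = v₀t + ½at² = 2.00·7.5 + 0.5·0·7.5² = 15.0 m

Phase 3 (decelerating): v₀ = 2.00 m/s, a = -1.5 m/s².
v = v₀ + at → t = (0 − 2.00) / -1.5 = 1.33 s
v² = v₀² + 2aΔx → Δx = (0² − 2.00²)/(2·-1.5) = 1.33 m
Total distance = 3.33 + 15.0 + 1.33 = 19.7 m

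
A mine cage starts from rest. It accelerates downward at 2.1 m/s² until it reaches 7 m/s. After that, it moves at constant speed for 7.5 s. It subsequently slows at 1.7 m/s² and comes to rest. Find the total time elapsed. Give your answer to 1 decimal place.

15.0 s

Phase 1 (accelerating): v₀ = 0 m/s, a = 2.1 m/s².
v = v₀ + at → t = (7 − 0) / 2.1 = 3.33 s
v² = v₀² + 2aΔx → Δx = (7² − 0²)/(2·2.1) = 11.7 m

Phase 2 (constant speed): v₀ = 7.00 m/s, a = 0 m/s².
v = v₀ + at = 7.00 + (0)(7.5) = 7.00 m/s
Δx = v₀t + ½at² = 7.00·7.5 + 0.5·0·7.5² = 52.5 m

Phase 3 (decelerating): v₀ = 7.00 m/s, a = -1.7 m/s².
v = v₀ + at → t = (0 − 7.00) / -1.7 = 4.12 s
v² = v₀² + 2aΔx → Δx = (0² − 7.00²)/(2·-1.7) = 14.4 m
Total time = 3.33 + 7.50 + 4.12 = 15.0 s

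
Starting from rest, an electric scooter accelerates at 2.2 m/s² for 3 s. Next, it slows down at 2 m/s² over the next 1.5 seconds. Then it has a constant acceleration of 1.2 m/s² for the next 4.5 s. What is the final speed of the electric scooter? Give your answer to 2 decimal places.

Phase 1 (accelerating): v₀ = 0 m/s, a = 2.2 m/s².
v = v₀ + at = 0 + (2.2)(3) = 6.60 m/s
Δx = v₀t + ½at² = 0·3 + 0.5·2.2·3² = 9.90 m

Phase 2 (decelerating): v₀ = 6.60 m/s, a = -2 m/s².
v = v₀ + at = 6.60 + (-2)(1.5) = 3.60 m/s
Δx = v₀t + ½at² = 6.60·1.5 + 0.5·-2·1.5² = 7.65 m

Phase 3 (accelerating): v₀ = 3.60 m/s, a = 1.2 m/s².
v = v₀ + at = 3.60 + (1.2)(4.5) = 9.00 m/s
Δx = v₀t + ½at² = 3.60·4.5 + 0.5·1.2·4.5² = 28.4 m
Final speed = 9.00 m/s

9.00 m/s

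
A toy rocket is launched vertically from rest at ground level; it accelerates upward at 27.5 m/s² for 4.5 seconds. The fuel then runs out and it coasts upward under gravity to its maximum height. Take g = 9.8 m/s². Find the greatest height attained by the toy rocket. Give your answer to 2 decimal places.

1059.77 m

Phase 1 (powered ascent): v₀ = 0 m/s, a = 27.5 m/s².
v = v₀ + at = 0 + (27.5)(4.5) = 124 m/s
Δx = v₀t + ½at² = 0·4.5 + 0.5·27.5·4.5² = 278 m

Phase 2 (coasting upward): v₀ = 124 m/s, a = -9.8 m/s².
v = v₀ + at → t = (0 − 124) / -9.8 = 12.6 s
v² = v₀² + 2aΔx → Δx = (0² − 124²)/(2·-9.8) = 781 m
Maximum height = 278 + 781 = 1060 m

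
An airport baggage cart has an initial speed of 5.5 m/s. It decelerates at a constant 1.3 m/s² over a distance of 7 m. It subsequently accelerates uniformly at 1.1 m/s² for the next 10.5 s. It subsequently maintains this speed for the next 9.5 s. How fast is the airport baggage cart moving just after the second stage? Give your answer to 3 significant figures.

Phase 1 (decelerating): v₀ = 5.50 m/s, a = -1.3 m/s².
v² = v₀² + 2aΔx = 5.50² + 2·-1.3·7 = 12.1 → v = 3.47 m/s
t = (v − v₀)/a = (3.47 − 5.50)/-1.3 = 1.56 s

Phase 2 (accelerating): v₀ = 3.47 m/s, a = 1.1 m/s².
v = v₀ + at = 3.47 + (1.1)(10.5) = 15.0 m/s
Δx = v₀t + ½at² = 3.47·10.5 + 0.5·1.1·10.5² = 97.1 m
Speed at end of phase 2 = 15.0 m/s

15.0 m/s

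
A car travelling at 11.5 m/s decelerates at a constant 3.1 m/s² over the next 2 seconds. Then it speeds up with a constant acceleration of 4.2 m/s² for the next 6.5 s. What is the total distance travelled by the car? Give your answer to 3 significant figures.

Phase 1 (decelerating): v₀ = 11.5 m/s, a = -3.1 m/s².
v = v₀ + at = 11.5 + (-3.1)(2) = 5.30 m/s
Δx = v₀t + ½at² = 11.5·2 + 0.5·-3.1·2² = 16.8 m

Phase 2 (accelerating): v₀ = 5.30 m/s, a = 4.2 m/s².
v = v₀ + at = 5.30 + (4.2)(6.5) = 32.6 m/s
Δx = v₀t + ½at² = 5.30·6.5 + 0.5·4.2·6.5² = 123 m
Total distance = 16.8 + 123 = 140 m

140 m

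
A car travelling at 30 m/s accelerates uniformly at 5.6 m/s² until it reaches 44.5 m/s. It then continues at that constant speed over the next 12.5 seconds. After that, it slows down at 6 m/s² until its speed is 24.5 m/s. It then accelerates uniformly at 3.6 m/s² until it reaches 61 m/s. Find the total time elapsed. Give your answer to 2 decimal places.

Phase 1 (accelerating): v₀ = 30.0 m/s, a = 5.6 m/s².
v = v₀ + at → t = (44.5 − 30.0) / 5.6 = 2.59 s
v² = v₀² + 2aΔx → Δx = (44.5² − 30.0²)/(2·5.6) = 96.5 m

Phase 2 (constant speed): v₀ = 44.5 m/s, a = 0 m/s².
v = v₀ + at = 44.5 + (0)(12.5) = 44.5 m/s
Δx = v₀t + ½at² = 44.5·12.5 + 0.5·0·12.5² = 556 m

Phase 3 (decelerating): v₀ = 44.5 m/s, a = -6 m/s².
v = v₀ + at → t = (24.5 − 44.5) / -6 = 3.33 s
v² = v₀² + 2aΔx → Δx = (24.5² − 44.5²)/(2·-6) = 115 m

Phase 4 (accelerating): v₀ = 24.5 m/s, a = 3.6 m/s².
v = v₀ + at → t = (61 − 24.5) / 3.6 = 10.1 s
v² = v₀² + 2aΔx → Δx = (61² − 24.5²)/(2·3.6) = 433 m
Total time = 2.59 + 12.5 + 3.33 + 10.1 = 28.6 s

28.56 s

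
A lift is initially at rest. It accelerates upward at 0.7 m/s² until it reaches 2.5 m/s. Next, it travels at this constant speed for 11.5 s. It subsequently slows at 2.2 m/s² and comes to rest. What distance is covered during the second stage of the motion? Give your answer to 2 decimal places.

Phase 1 (accelerating): v₀ = 0 m/s, a = 0.7 m/s².
v = v₀ + at → t = (2.5 − 0) / 0.7 = 3.57 s
v² = v₀² + 2aΔx → Δx = (2.5² − 0²)/(2·0.7) = 4.46 m

Phase 2 (constant speed): v₀ = 2.50 m/s, a = 0 m/s².
v = v₀ + at = 2.50 + (0)(11.5) = 2.50 m/s
Δx = v₀t + ½at² = 2.50·11.5 + 0.5·0·11.5² = 28.8 m
Distance in phase 2 = 28.8 m

28.75 m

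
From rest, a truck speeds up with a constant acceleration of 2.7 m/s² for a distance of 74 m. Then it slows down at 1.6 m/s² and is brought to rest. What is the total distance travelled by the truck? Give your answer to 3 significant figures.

Phase 1 (accelerating): v₀ = 0 m/s, a = 2.7 m/s².
v² = v₀² + 2aΔx = 0² + 2·2.7·74 = 400 → v = 20.0 m/s
t = (v − v₀)/a = (20.0 − 0)/2.7 = 7.40 s

Phase 2 (decelerating): v₀ = 20.0 m/s, a = -1.6 m/s².
v = v₀ + at → t = (0 − 20.0) / -1.6 = 12.5 s
v² = v₀² + 2aΔx → Δx = (0² − 20.0²)/(2·-1.6) = 125 m
Total distance = 74.0 + 125 = 199 m

199 m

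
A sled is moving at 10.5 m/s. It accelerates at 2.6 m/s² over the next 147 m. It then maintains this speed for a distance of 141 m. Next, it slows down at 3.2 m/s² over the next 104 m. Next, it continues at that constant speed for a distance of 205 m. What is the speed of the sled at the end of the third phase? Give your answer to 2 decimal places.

14.46 m/s

Phase 1 (accelerating): v₀ = 10.5 m/s, a = 2.6 m/s².
v² = v₀² + 2aΔx = 10.5² + 2·2.6·147 = 875 → v = 29.6 m/s
t = (v − v₀)/a = (29.6 − 10.5)/2.6 = 7.34 s

Phase 2 (constant speed): v₀ = 29.6 m/s, a = 0 m/s².
Constant speed: t = d/v = 141/29.6 = 4.77 s

Phase 3 (decelerating): v₀ = 29.6 m/s, a = -3.2 m/s².
v² = v₀² + 2aΔx = 29.6² + 2·-3.2·104 = 209 → v = 14.5 m/s
t = (v − v₀)/a = (14.5 − 29.6)/-3.2 = 4.72 s
Speed at end of phase 3 = 14.5 m/s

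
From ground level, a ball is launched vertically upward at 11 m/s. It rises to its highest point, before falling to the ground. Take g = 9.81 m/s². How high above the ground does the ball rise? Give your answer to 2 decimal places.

Phase 1 (rising): v₀ = 11.0 m/s, a = -9.81 m/s².
v = v₀ + at → t = (0 − 11.0) / -9.81 = 1.12 s
v² = v₀² + 2aΔx → Δx = (0² − 11.0²)/(2·-9.81) = 6.17 m
Maximum height = 6.17 m

6.17 m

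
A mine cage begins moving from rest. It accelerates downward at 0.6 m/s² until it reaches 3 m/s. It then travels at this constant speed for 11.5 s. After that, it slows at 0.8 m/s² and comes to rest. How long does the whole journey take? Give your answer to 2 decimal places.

Phase 1 (accelerating): v₀ = 0 m/s, a = 0.6 m/s².
v = v₀ + at → t = (3 − 0) / 0.6 = 5.00 s
v² = v₀² + 2aΔx → Δx = (3² − 0²)/(2·0.6) = 7.50 m

Phase 2 (constant speed): v₀ = 3.00 m/s, a = 0 m/s².
v = v₀ + at = 3.00 + (0)(11.5) = 3.00 m/s
Δx = v₀t + ½at² = 3.00·11.5 + 0.5·0·11.5² = 34.5 m

Phase 3 (decelerating): v₀ = 3.00 m/s, a = -0.8 m/s².
v = v₀ + at → t = (0 − 3.00) / -0.8 = 3.75 s
v² = v₀² + 2aΔx → Δx = (0² − 3.00²)/(2·-0.8) = 5.62 m
Total time = 5.00 + 11.5 + 3.75 = 20.2 s

20.25 s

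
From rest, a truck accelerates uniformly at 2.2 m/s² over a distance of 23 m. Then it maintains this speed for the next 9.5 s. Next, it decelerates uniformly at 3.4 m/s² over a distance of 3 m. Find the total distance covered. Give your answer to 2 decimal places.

Phase 1 (accelerating): v₀ = 0 m/s, a = 2.2 m/s².
v² = v₀² + 2aΔx = 0² + 2·2.2·23 = 101 → v = 10.1 m/s
t = (v − v₀)/a = (10.1 − 0)/2.2 = 4.57 s

Phase 2 (constant speed): v₀ = 10.1 m/s, a = 0 m/s².
v = v₀ + at = 10.1 + (0)(9.5) = 10.1 m/s
Δx = v₀t + ½at² = 10.1·9.5 + 0.5·0·9.5² = 95.6 m

Phase 3 (decelerating): v₀ = 10.1 m/s, a = -3.4 m/s².
v² = v₀² + 2aΔx = 10.1² + 2·-3.4·3 = 80.8 → v = 8.99 m/s
t = (v − v₀)/a = (8.99 − 10.1)/-3.4 = 0.315 s
Total distance = 23.0 + 95.6 + 3.00 = 122 m

121.57 m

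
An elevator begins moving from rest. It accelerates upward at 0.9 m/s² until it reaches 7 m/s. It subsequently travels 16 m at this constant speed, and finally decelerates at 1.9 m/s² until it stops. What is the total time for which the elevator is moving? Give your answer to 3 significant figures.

Phase 1 (accelerating): v₀ = 0 m/s, a = 0.9 m/s².
v = v₀ + at → t = (7 − 0) / 0.9 = 7.78 s
v² = v₀² + 2aΔx → Δx = (7² − 0²)/(2·0.9) = 27.2 m

Phase 2 (constant speed): v₀ = 7.00 m/s, a = 0 m/s².
Constant speed: t = d/v = 16/7.00 = 2.29 s

Phase 3 (decelerating): v₀ = 7.00 m/s, a = -1.9 m/s².
v = v₀ + at → t = (0 − 7.00) / -1.9 = 3.68 s
v² = v₀² + 2aΔx → Δx = (0² − 7.00²)/(2·-1.9) = 12.9 m
Total time = 7.78 + 2.29 + 3.68 = 13.7 s

13.7 s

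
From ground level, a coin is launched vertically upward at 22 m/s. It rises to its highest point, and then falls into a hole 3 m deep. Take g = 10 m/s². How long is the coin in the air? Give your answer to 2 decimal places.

Phase 1 (rising): v₀ = 22.0 m/s, a = -10 m/s².
v = v₀ + at → t = (0 − 22.0) / -10 = 2.20 s
v² = v₀² + 2aΔx → Δx = (0² − 22.0²)/(2·-10) = 24.2 m

Phase 2 (falling): v₀ = 0 m/s, a = -10 m/s².
Falls 27.2 m from rest: t = √(2·27.2/10) = 2.33 s; v = g·t = 23.3 m/s.
Total time = 2.20 + 2.33 = 4.53 s

4.53 s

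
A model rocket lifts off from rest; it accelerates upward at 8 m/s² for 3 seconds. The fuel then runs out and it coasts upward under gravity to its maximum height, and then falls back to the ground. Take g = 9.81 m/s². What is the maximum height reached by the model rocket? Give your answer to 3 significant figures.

65.4 m

Phase 1 (powered ascent): v₀ = 0 m/s, a = 8 m/s².
v = v₀ + at = 0 + (8)(3) = 24.0 m/s
Δx = v₀t + ½at² = 0·3 + 0.5·8·3² = 36.0 m

Phase 2 (coasting upward): v₀ = 24.0 m/s, a = -9.81 m/s².
v = v₀ + at → t = (0 − 24.0) / -9.81 = 2.45 s
v² = v₀² + 2aΔx → Δx = (0² − 24.0²)/(2·-9.81) = 29.4 m
Maximum height = 36.0 + 29.4 = 65.4 m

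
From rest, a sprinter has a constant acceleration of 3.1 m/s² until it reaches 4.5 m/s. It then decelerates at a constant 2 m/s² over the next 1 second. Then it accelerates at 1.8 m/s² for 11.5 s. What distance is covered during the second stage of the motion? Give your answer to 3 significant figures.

3.50 m

Phase 1 (accelerating): v₀ = 0 m/s, a = 3.1 m/s².
v = v₀ + at → t = (4.5 − 0) / 3.1 = 1.45 s
v² = v₀² + 2aΔx → Δx = (4.5² − 0²)/(2·3.1) = 3.27 m

Phase 2 (decelerating): v₀ = 4.50 m/s, a = -2 m/s².
v = v₀ + at = 4.50 + (-2)(1) = 2.50 m/s
Δx = v₀t + ½at² = 4.50·1 + 0.5·-2·1² = 3.50 m
Distance in phase 2 = 3.50 m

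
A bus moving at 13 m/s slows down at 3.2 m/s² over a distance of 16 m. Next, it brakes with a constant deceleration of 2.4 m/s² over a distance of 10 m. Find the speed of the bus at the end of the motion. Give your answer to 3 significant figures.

4.31 m/s

Phase 1 (decelerating): v₀ = 13.0 m/s, a = -3.2 m/s².
v² = v₀² + 2aΔx = 13.0² + 2·-3.2·16 = 66.6 → v = 8.16 m/s
t = (v − v₀)/a = (8.16 − 13.0)/-3.2 = 1.51 s

Phase 2 (decelerating): v₀ = 8.16 m/s, a = -2.4 m/s².
v² = v₀² + 2aΔx = 8.16² + 2·-2.4·10 = 18.6 → v = 4.31 m/s
t = (v − v₀)/a = (4.31 − 8.16)/-2.4 = 1.60 s
Final speed = 4.31 m/s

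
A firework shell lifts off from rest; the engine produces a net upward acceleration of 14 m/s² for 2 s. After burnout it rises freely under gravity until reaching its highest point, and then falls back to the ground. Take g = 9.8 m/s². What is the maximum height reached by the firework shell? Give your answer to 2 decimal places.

Phase 1 (powered ascent): v₀ = 0 m/s, a = 14 m/s².
v = v₀ + at = 0 + (14)(2) = 28.0 m/s
Δx = v₀t + ½at² = 0·2 + 0.5·14·2² = 28.0 m

Phase 2 (coasting upward): v₀ = 28.0 m/s, a = -9.8 m/s².
v = v₀ + at → t = (0 − 28.0) / -9.8 = 2.86 s
v² = v₀² + 2aΔx → Δx = (0² − 28.0²)/(2·-9.8) = 40.0 m
Maximum height = 28.0 + 40.0 = 68.0 m

68.00 m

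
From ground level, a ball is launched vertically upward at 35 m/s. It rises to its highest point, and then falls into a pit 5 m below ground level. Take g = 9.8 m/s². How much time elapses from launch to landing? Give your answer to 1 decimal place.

7.3 s

Phase 1 (rising): v₀ = 35.0 m/s, a = -9.8 m/s².
v = v₀ + at → t = (0 − 35.0) / -9.8 = 3.57 s
v² = v₀² + 2aΔx → Δx = (0² − 35.0²)/(2·-9.8) = 62.5 m

Phase 2 (falling): v₀ = 0 m/s, a = -9.8 m/s².
Falls 67.5 m from rest: t = √(2·67.5/9.8) = 3.71 s; v = g·t = 36.4 m/s.
Total time = 3.57 + 3.71 = 7.28 s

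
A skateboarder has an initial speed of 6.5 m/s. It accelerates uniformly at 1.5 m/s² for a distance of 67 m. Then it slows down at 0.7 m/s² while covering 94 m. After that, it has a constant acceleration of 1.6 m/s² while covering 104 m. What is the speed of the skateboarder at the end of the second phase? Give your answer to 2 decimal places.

10.57 m/s

Phase 1 (accelerating): v₀ = 6.50 m/s, a = 1.5 m/s².
v² = v₀² + 2aΔx = 6.50² + 2·1.5·67 = 243 → v = 15.6 m/s
t = (v − v₀)/a = (15.6 − 6.50)/1.5 = 6.06 s

Phase 2 (decelerating): v₀ = 15.6 m/s, a = -0.7 m/s².
v² = v₀² + 2aΔx = 15.6² + 2·-0.7·94 = 112 → v = 10.6 m/s
t = (v − v₀)/a = (10.6 − 15.6)/-0.7 = 7.19 s
Speed at end of phase 2 = 10.6 m/s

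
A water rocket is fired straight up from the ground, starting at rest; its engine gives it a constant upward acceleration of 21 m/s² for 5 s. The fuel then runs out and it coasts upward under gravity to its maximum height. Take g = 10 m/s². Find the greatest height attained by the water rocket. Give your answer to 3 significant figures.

814 m

Phase 1 (powered ascent): v₀ = 0 m/s, a = 21 m/s².
v = v₀ + at = 0 + (21)(5) = 105 m/s
Δx = v₀t + ½at² = 0·5 + 0.5·21·5² = 262 m

Phase 2 (coasting upward): v₀ = 105 m/s, a = -10 m/s².
v = v₀ + at → t = (0 − 105) / -10 = 10.5 s
v² = v₀² + 2aΔx → Δx = (0² − 105²)/(2·-10) = 551 m
Maximum height = 262 + 551 = 814 m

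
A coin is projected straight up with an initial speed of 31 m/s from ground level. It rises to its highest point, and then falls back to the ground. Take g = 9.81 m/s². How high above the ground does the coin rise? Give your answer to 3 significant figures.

Phase 1 (rising): v₀ = 31.0 m/s, a = -9.81 m/s².
v = v₀ + at → t = (0 − 31.0) / -9.81 = 3.16 s
v² = v₀² + 2aΔx → Δx = (0² − 31.0²)/(2·-9.81) = 49.0 m
Maximum height = 49.0 m

49.0 m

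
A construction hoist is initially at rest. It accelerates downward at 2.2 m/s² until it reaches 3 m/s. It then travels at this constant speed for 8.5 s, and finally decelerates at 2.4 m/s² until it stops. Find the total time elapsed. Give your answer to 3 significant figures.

Phase 1 (accelerating): v₀ = 0 m/s, a = 2.2 m/s².
v = v₀ + at → t = (3 − 0) / 2.2 = 1.36 s
v² = v₀² + 2aΔx → Δx = (3² − 0²)/(2·2.2) = 2.05 m

Phase 2 (constant speed): v₀ = 3.00 m/s, a = 0 m/s².
v = v₀ + at = 3.00 + (0)(8.5) = 3.00 m/s
Δx = v₀t + ½at² = 3.00·8.5 + 0.5·0·8.5² = 25.5 m

Phase 3 (decelerating): v₀ = 3.00 m/s, a = -2.4 m/s².
v = v₀ + at → t = (0 − 3.00) / -2.4 = 1.25 s
v² = v₀² + 2aΔx → Δx = (0² − 3.00²)/(2·-2.4) = 1.88 m
Total time = 1.36 + 8.50 + 1.25 = 11.1 s

11.1 s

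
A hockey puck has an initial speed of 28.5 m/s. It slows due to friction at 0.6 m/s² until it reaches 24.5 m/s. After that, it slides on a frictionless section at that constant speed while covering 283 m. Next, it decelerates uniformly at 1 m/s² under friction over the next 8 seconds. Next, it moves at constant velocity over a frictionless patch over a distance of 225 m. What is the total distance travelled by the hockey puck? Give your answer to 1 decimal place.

Phase 1 (decelerating): v₀ = 28.5 m/s, a = -0.6 m/s².
v = v₀ + at → t = (24.5 − 28.5) / -0.6 = 6.67 s
v² = v₀² + 2aΔx → Δx = (24.5² − 28.5²)/(2·-0.6) = 177 m

Phase 2 (constant speed): v₀ = 24.5 m/s, a = 0 m/s².
Constant speed: t = d/v = 283/24.5 = 11.6 s

Phase 3 (decelerating): v₀ = 24.5 m/s, a = -1 m/s².
v = v₀ + at = 24.5 + (-1)(8) = 16.5 m/s
Δx = v₀t + ½at² = 24.5·8 + 0.5·-1·8² = 164 m

Phase 4 (constant speed): v₀ = 16.5 m/s, a = 0 m/s².
Constant speed: t = d/v = 225/16.5 = 13.6 s
Total distance = 177 + 283 + 164 + 225 = 849 m

848.7 m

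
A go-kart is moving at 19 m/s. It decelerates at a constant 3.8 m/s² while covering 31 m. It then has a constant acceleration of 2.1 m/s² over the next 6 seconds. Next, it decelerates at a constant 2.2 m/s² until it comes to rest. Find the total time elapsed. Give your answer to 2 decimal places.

Phase 1 (decelerating): v₀ = 19.0 m/s, a = -3.8 m/s².
v² = v₀² + 2aΔx = 19.0² + 2·-3.8·31 = 125 → v = 11.2 m/s
t = (v − v₀)/a = (11.2 − 19.0)/-3.8 = 2.05 s

Phase 2 (accelerating): v₀ = 11.2 m/s, a = 2.1 m/s².
v = v₀ + at = 11.2 + (2.1)(6) = 23.8 m/s
Δx = v₀t + ½at² = 11.2·6 + 0.5·2.1·6² = 105 m

Phase 3 (decelerating): v₀ = 23.8 m/s, a = -2.2 m/s².
v = v₀ + at → t = (0 − 23.8) / -2.2 = 10.8 s
v² = v₀² + 2aΔx → Δx = (0² − 23.8²)/(2·-2.2) = 129 m
Total time = 2.05 + 6.00 + 10.8 = 18.9 s

18.87 s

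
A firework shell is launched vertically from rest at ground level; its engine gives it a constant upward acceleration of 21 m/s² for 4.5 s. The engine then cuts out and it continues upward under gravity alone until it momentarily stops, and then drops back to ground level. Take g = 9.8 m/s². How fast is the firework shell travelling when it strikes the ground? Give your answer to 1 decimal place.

114.4 m/s

Phase 1 (powered ascent): v₀ = 0 m/s, a = 21 m/s².
v = v₀ + at = 0 + (21)(4.5) = 94.5 m/s
Δx = v₀t + ½at² = 0·4.5 + 0.5·21·4.5² = 213 m

Phase 2 (coasting upward): v₀ = 94.5 m/s, a = -9.8 m/s².
v = v₀ + at → t = (0 − 94.5) / -9.8 = 9.64 s
v² = v₀² + 2aΔx → Δx = (0² − 94.5²)/(2·-9.8) = 456 m

Phase 3 (free fall): v₀ = 0 m/s, a = -9.8 m/s².
Falls 668 m from rest: t = √(2·668/9.8) = 11.7 s; v = g·t = 114 m/s.
Impact speed = 114 m/s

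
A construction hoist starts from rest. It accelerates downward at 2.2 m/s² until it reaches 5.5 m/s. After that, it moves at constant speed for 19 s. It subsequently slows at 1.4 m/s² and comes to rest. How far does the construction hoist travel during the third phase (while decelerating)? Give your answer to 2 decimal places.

Phase 1 (accelerating): v₀ = 0 m/s, a = 2.2 m/s².
v = v₀ + at → t = (5.5 − 0) / 2.2 = 2.50 s
v² = v₀² + 2aΔx → Δx = (5.5² − 0²)/(2·2.2) = 6.87 m

Phase 2 (constant speed): v₀ = 5.50 m/s, a = 0 m/s².
v = v₀ + at = 5.50 + (0)(19) = 5.50 m/s
Δx = v₀t + ½at² = 5.50·19 + 0.5·0·19² = 104 m

Phase 3 (decelerating): v₀ = 5.50 m/s, a = -1.4 m/s².
v = v₀ + at → t = (0 − 5.50) / -1.4 = 3.93 s
v² = v₀² + 2aΔx → Δx = (0² − 5.50²)/(2·-1.4) = 10.8 m
Distance in phase 3 = 10.8 m

10.80 m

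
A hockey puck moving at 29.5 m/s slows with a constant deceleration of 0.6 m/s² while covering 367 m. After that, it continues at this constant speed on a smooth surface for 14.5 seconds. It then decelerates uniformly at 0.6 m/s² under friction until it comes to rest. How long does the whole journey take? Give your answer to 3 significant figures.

Phase 1 (decelerating): v₀ = 29.5 m/s, a = -0.6 m/s².
v² = v₀² + 2aΔx = 29.5² + 2·-0.6·367 = 430 → v = 20.7 m/s
t = (v − v₀)/a = (20.7 − 29.5)/-0.6 = 14.6 s

Phase 2 (constant speed): v₀ = 20.7 m/s, a = 0 m/s².
v = v₀ + at = 20.7 + (0)(14.5) = 20.7 m/s
Δx = v₀t + ½at² = 20.7·14.5 + 0.5·0·14.5² = 301 m

Phase 3 (decelerating): v₀ = 20.7 m/s, a = -0.6 m/s².
v = v₀ + at → t = (0 − 20.7) / -0.6 = 34.6 s
v² = v₀² + 2aΔx → Δx = (0² − 20.7²)/(2·-0.6) = 358 m
Total time = 14.6 + 14.5 + 34.6 = 63.7 s

63.7 s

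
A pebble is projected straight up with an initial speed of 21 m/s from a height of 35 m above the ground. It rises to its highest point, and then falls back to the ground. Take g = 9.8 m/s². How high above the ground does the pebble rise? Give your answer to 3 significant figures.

57.5 m

Phase 1 (rising): v₀ = 21.0 m/s, a = -9.8 m/s².
v = v₀ + at → t = (0 − 21.0) / -9.8 = 2.14 s
v² = v₀² + 2aΔx → Δx = (0² − 21.0²)/(2·-9.8) = 22.5 m
Maximum height = 35 + 22.5 = 57.5 m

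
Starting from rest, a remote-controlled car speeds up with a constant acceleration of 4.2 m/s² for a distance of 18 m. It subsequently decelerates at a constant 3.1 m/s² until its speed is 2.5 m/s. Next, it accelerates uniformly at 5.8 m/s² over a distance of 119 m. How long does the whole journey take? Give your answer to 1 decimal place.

Phase 1 (accelerating): v₀ = 0 m/s, a = 4.2 m/s².
v² = v₀² + 2aΔx = 0² + 2·4.2·18 = 151 → v = 12.3 m/s
t = (v − v₀)/a = (12.3 − 0)/4.2 = 2.93 s

Phase 2 (decelerating): v₀ = 12.3 m/s, a = -3.1 m/s².
v = v₀ + at → t = (2.5 − 12.3) / -3.1 = 3.16 s
v² = v₀² + 2aΔx → Δx = (2.5² − 12.3²)/(2·-3.1) = 23.4 m

Phase 3 (accelerating): v₀ = 2.50 m/s, a = 5.8 m/s².
v² = v₀² + 2aΔx = 2.50² + 2·5.8·119 = 1390 → v = 37.2 m/s
t = (v − v₀)/a = (37.2 − 2.50)/5.8 = 5.99 s
Total time = 2.93 + 3.16 + 5.99 = 12.1 s

12.1 s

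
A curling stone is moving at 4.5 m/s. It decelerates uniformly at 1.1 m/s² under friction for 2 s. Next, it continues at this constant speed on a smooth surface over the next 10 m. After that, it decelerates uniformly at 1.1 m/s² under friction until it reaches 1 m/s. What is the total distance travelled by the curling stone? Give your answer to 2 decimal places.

18.75 m

Phase 1 (decelerating): v₀ = 4.50 m/s, a = -1.1 m/s².
v = v₀ + at = 4.50 + (-1.1)(2) = 2.30 m/s
Δx = v₀t + ½at² = 4.50·2 + 0.5·-1.1·2² = 6.80 m

Phase 2 (constant speed): v₀ = 2.30 m/s, a = 0 m/s².
Constant speed: t = d/v = 10/2.30 = 4.35 s

Phase 3 (decelerating): v₀ = 2.30 m/s, a = -1.1 m/s².
v = v₀ + at → t = (1 − 2.30) / -1.1 = 1.18 s
v² = v₀² + 2aΔx → Δx = (1² − 2.30²)/(2·-1.1) = 1.95 m
Total distance = 6.80 + 10.0 + 1.95 = 18.8 m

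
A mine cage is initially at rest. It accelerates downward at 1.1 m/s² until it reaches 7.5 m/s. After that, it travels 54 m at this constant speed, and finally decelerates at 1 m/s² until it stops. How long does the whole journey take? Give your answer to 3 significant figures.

Phase 1 (accelerating): v₀ = 0 m/s, a = 1.1 m/s².
v = v₀ + at → t = (7.5 − 0) / 1.1 = 6.82 s
v² = v₀² + 2aΔx → Δx = (7.5² − 0²)/(2·1.1) = 25.6 m

Phase 2 (constant speed): v₀ = 7.50 m/s, a = 0 m/s².
Constant speed: t = d/v = 54/7.50 = 7.20 s

Phase 3 (decelerating): v₀ = 7.50 m/s, a = -1 m/s².
v = v₀ + at → t = (0 − 7.50) / -1 = 7.50 s
v² = v₀² + 2aΔx → Δx = (0² − 7.50²)/(2·-1) = 28.1 m
Total time = 6.82 + 7.20 + 7.50 = 21.5 s

21.5 s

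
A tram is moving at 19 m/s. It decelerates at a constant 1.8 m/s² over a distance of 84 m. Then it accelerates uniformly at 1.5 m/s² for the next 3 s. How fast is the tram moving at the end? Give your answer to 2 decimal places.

Phase 1 (decelerating): v₀ = 19.0 m/s, a = -1.8 m/s².
v² = v₀² + 2aΔx = 19.0² + 2·-1.8·84 = 58.6 → v = 7.66 m/s
t = (v − v₀)/a = (7.66 − 19.0)/-1.8 = 6.30 s

Phase 2 (accelerating): v₀ = 7.66 m/s, a = 1.5 m/s².
v = v₀ + at = 7.66 + (1.5)(3) = 12.2 m/s
Δx = v₀t + ½at² = 7.66·3 + 0.5·1.5·3² = 29.7 m
Final speed = 12.2 m/s

12.16 m/s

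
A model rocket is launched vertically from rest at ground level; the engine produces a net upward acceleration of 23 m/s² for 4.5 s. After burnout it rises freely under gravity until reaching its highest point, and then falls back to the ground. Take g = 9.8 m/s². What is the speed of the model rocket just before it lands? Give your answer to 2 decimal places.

Phase 1 (powered ascent): v₀ = 0 m/s, a = 23 m/s².
v = v₀ + at = 0 + (23)(4.5) = 104 m/s
Δx = v₀t + ½at² = 0·4.5 + 0.5·23·4.5² = 233 m

Phase 2 (coasting upward): v₀ = 104 m/s, a = -9.8 m/s².
v = v₀ + at → t = (0 − 104) / -9.8 = 10.6 s
v² = v₀² + 2aΔx → Δx = (0² − 104²)/(2·-9.8) = 547 m

Phase 3 (free fall): v₀ = 0 m/s, a = -9.8 m/s².
Falls 779 m from rest: t = √(2·779/9.8) = 12.6 s; v = g·t = 124 m/s.
Impact speed = 124 m/s

123.60 m/s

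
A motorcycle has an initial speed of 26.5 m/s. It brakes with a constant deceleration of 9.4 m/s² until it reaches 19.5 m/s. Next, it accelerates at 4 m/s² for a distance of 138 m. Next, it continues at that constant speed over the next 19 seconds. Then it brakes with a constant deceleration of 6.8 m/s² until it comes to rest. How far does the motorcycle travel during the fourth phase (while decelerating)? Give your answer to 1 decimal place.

Phase 1 (decelerating): v₀ = 26.5 m/s, a = -9.4 m/s².
v = v₀ + at → t = (19.5 − 26.5) / -9.4 = 0.745 s
v² = v₀² + 2aΔx → Δx = (19.5² − 26.5²)/(2·-9.4) = 17.1 m

Phase 2 (accelerating): v₀ = 19.5 m/s, a = 4 m/s².
v² = v₀² + 2aΔx = 19.5² + 2·4·138 = 1480 → v = 38.5 m/s
t = (v − v₀)/a = (38.5 − 19.5)/4 = 4.76 s

Phase 3 (constant speed): v₀ = 38.5 m/s, a = 0 m/s².
v = v₀ + at = 38.5 + (0)(19) = 38.5 m/s
Δx = v₀t + ½at² = 38.5·19 + 0.5·0·19² = 732 m

Phase 4 (decelerating): v₀ = 38.5 m/s, a = -6.8 m/s².
v = v₀ + at → t = (0 − 38.5) / -6.8 = 5.67 s
v² = v₀² + 2aΔx → Δx = (0² − 38.5²)/(2·-6.8) = 109 m
Distance in phase 4 = 109 m

109.1 m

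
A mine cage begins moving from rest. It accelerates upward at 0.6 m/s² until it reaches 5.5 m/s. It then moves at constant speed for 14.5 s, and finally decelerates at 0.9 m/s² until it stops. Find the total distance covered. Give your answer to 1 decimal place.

Phase 1 (accelerating): v₀ = 0 m/s, a = 0.6 m/s².
v = v₀ + at → t = (5.5 − 0) / 0.6 = 9.17 s
v² = v₀² + 2aΔx → Δx = (5.5² − 0²)/(2·0.6) = 25.2 m

Phase 2 (constant speed): v₀ = 5.50 m/s, a = 0 m/s².
v = v₀ + at = 5.50 + (0)(14.5) = 5.50 m/s
Δx = v₀t + ½at² = 5.50·14.5 + 0.5·0·14.5² = 79.8 m

Phase 3 (decelerating): v₀ = 5.50 m/s, a = -0.9 m/s².
v = v₀ + at → t = (0 − 5.50) / -0.9 = 6.11 s
v² = v₀² + 2aΔx → Δx = (0² − 5.50²)/(2·-0.9) = 16.8 m
Total distance = 25.2 + 79.8 + 16.8 = 122 m

121.8 m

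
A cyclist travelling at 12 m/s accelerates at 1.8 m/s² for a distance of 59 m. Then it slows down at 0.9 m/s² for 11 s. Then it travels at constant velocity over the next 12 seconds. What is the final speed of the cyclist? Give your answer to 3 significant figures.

8.98 m/s

Phase 1 (accelerating): v₀ = 12.0 m/s, a = 1.8 m/s².
v² = v₀² + 2aΔx = 12.0² + 2·1.8·59 = 356 → v = 18.9 m/s
t = (v − v₀)/a = (18.9 − 12.0)/1.8 = 3.82 s

Phase 2 (decelerating): v₀ = 18.9 m/s, a = -0.9 m/s².
v = v₀ + at = 18.9 + (-0.9)(11) = 8.98 m/s
Δx = v₀t + ½at² = 18.9·11 + 0.5·-0.9·11² = 153 m

Phase 3 (constant speed): v₀ = 8.98 m/s, a = 0 m/s².
v = v₀ + at = 8.98 + (0)(12) = 8.98 m/s
Δx = v₀t + ½at² = 8.98·12 + 0.5·0·12² = 108 m
Final speed = 8.98 m/s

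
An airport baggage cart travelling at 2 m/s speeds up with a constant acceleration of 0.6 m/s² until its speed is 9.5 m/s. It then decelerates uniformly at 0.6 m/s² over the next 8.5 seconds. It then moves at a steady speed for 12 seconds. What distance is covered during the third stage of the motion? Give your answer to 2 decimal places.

Phase 1 (accelerating): v₀ = 2.00 m/s, a = 0.6 m/s².
v = v₀ + at → t = (9.5 − 2.00) / 0.6 = 12.5 s
v² = v₀² + 2aΔx → Δx = (9.5² − 2.00²)/(2·0.6) = 71.9 m

Phase 2 (decelerating): v₀ = 9.50 m/s, a = -0.6 m/s².
v = v₀ + at = 9.50 + (-0.6)(8.5) = 4.40 m/s
Δx = v₀t + ½at² = 9.50·8.5 + 0.5·-0.6·8.5² = 59.1 m

Phase 3 (constant speed): v₀ = 4.40 m/s, a = 0 m/s².
v = v₀ + at = 4.40 + (0)(12) = 4.40 m/s
Δx = v₀t + ½at² = 4.40·12 + 0.5·0·12² = 52.8 m
Distance in phase 3 = 52.8 m

52.80 m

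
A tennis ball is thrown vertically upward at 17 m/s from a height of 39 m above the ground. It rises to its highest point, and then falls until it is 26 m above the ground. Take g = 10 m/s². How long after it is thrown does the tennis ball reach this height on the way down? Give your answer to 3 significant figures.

Phase 1 (rising): v₀ = 17.0 m/s, a = -10 m/s².
v = v₀ + at → t = (0 − 17.0) / -10 = 1.70 s
v² = v₀² + 2aΔx → Δx = (0² − 17.0²)/(2·-10) = 14.4 m

Phase 2 (falling): v₀ = 0 m/s, a = -10 m/s².
Falls 27.5 m from rest: t = √(2·27.5/10) = 2.34 s; v = g·t = 23.4 m/s.
Total time = 1.70 + 2.34 = 4.04 s

4.04 s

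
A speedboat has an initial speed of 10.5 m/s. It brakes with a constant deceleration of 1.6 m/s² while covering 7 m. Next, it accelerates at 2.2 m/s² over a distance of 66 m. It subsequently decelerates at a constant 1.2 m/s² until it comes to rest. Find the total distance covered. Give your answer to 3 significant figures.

Phase 1 (decelerating): v₀ = 10.5 m/s, a = -1.6 m/s².
v² = v₀² + 2aΔx = 10.5² + 2·-1.6·7 = 87.8 → v = 9.37 m/s
t = (v − v₀)/a = (9.37 − 10.5)/-1.6 = 0.704 s

Phase 2 (accelerating): v₀ = 9.37 m/s, a = 2.2 m/s².
v² = v₀² + 2aΔx = 9.37² + 2·2.2·66 = 378 → v = 19.4 m/s
t = (v − v₀)/a = (19.4 − 9.37)/2.2 = 4.58 s

Phase 3 (decelerating): v₀ = 19.4 m/s, a = -1.2 m/s².
v = v₀ + at → t = (0 − 19.4) / -1.2 = 16.2 s
v² = v₀² + 2aΔx → Δx = (0² − 19.4²)/(2·-1.2) = 158 m
Total distance = 7.00 + 66.0 + 158 = 231 m

231 m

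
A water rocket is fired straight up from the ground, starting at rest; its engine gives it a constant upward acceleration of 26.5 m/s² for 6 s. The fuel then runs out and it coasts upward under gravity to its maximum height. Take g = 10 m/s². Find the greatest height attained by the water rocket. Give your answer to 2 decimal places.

Phase 1 (powered ascent): v₀ = 0 m/s, a = 26.5 m/s².
v = v₀ + at = 0 + (26.5)(6) = 159 m/s
Δx = v₀t + ½at² = 0·6 + 0.5·26.5·6² = 477 m

Phase 2 (coasting upward): v₀ = 159 m/s, a = -10 m/s².
v = v₀ + at → t = (0 − 159) / -10 = 15.9 s
v² = v₀² + 2aΔx → Δx = (0² − 159²)/(2·-10) = 1260 m
Maximum height = 477 + 1260 = 1740 m

1741.05 m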